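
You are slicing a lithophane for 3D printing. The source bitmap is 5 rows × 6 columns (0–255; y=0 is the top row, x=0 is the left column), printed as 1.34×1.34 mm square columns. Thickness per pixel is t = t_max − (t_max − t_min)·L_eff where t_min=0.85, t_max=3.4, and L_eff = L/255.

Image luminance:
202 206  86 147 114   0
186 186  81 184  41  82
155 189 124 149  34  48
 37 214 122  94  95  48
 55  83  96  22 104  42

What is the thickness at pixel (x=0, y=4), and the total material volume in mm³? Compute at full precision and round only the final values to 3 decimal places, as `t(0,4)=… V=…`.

t(0,4)=2.850 V=125.225

span = t_max - t_min = 3.4 - 0.85 = 2.550
L(0,4) = 55, L_eff = 55/255 = 0.215686
t(0,4) = 3.4 - 2.550·0.215686 = 2.850
Σt over all 5·6 pixels = 69.74
V = pitch²·Σt = 1.34²·69.74 = 125.225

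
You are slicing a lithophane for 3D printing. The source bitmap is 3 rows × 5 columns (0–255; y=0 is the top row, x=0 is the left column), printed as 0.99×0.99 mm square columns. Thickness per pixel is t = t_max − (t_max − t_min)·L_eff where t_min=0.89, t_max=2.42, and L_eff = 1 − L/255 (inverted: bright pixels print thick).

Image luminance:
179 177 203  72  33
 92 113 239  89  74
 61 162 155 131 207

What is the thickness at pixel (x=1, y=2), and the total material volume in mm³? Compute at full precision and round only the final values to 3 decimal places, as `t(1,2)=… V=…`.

t(1,2)=1.862 V=24.769

span = t_max - t_min = 2.42 - 0.89 = 1.530
L(1,2) = 162, L_eff = 1 - 162/255 = 0.364706 (inverted)
t(1,2) = 2.42 - 1.530·0.364706 = 1.862
Σt over all 3·5 pixels = 25.272
V = pitch²·Σt = 0.99²·25.272 = 24.769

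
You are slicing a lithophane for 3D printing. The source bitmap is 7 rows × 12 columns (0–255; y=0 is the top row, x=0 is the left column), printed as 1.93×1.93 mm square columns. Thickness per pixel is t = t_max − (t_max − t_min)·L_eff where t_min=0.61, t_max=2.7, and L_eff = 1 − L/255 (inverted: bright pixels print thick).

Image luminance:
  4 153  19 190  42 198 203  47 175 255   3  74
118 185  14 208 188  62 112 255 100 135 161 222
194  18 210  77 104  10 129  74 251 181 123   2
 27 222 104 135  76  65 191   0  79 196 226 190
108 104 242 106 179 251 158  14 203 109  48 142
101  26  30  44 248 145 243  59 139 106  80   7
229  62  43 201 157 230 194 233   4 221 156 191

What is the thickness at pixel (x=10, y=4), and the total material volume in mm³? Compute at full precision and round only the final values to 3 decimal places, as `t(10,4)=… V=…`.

span = t_max - t_min = 2.7 - 0.61 = 2.090
L(10,4) = 48, L_eff = 1 - 48/255 = 0.811765 (inverted)
t(10,4) = 2.7 - 2.090·0.811765 = 1.003
Σt over all 7·12 pixels = 7136/51 ≈ 139.9215686
V = pitch²·Σt = 1.93²·7136/51 = 521.194

t(10,4)=1.003 V=521.194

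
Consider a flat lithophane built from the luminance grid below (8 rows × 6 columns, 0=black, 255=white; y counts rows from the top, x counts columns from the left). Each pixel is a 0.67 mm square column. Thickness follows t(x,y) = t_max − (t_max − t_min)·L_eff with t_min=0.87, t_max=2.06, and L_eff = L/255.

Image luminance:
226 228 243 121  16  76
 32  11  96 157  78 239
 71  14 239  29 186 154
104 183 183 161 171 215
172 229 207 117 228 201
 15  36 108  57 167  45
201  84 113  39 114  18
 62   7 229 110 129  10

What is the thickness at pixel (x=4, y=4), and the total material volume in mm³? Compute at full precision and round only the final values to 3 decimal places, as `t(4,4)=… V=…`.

span = t_max - t_min = 2.06 - 0.87 = 1.190
L(4,4) = 228, L_eff = 228/255 = 0.894118
t(4,4) = 2.06 - 1.190·0.894118 = 0.996
Σt over all 8·6 pixels = 71.202
V = pitch²·Σt = 0.67²·71.202 = 31.963

t(4,4)=0.996 V=31.963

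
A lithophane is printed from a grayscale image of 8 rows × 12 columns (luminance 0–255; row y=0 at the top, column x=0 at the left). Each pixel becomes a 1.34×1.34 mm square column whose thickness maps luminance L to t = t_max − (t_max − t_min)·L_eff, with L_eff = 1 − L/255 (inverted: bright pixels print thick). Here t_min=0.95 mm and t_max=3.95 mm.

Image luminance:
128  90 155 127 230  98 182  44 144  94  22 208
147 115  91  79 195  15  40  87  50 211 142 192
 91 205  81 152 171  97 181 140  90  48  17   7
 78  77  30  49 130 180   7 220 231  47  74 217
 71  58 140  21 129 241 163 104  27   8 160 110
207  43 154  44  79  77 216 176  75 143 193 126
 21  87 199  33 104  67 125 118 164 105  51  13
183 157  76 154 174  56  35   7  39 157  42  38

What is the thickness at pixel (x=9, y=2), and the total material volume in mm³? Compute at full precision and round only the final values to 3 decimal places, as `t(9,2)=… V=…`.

t(9,2)=1.515 V=385.061

span = t_max - t_min = 3.95 - 0.95 = 3.000
L(9,2) = 48, L_eff = 1 - 48/255 = 0.811765 (inverted)
t(9,2) = 3.95 - 3.000·0.811765 = 1.515
Σt over all 8·12 pixels = 18228/85 ≈ 214.4470588
V = pitch²·Σt = 1.34²·18228/85 = 385.061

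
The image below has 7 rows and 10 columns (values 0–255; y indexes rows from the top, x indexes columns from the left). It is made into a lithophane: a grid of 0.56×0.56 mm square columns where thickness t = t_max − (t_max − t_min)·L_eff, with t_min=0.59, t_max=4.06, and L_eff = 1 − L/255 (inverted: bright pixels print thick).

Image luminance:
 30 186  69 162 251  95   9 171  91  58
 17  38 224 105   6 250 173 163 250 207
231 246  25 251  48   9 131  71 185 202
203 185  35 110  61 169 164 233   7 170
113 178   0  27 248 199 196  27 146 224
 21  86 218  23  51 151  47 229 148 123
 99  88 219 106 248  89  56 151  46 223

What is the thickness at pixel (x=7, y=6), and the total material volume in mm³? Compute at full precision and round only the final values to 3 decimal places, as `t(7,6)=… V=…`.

t(7,6)=2.645 V=51.661

span = t_max - t_min = 4.06 - 0.59 = 3.470
L(7,6) = 151, L_eff = 1 - 151/255 = 0.407843 (inverted)
t(7,6) = 4.06 - 3.470·0.407843 = 2.645
Σt over all 7·10 pixels = 4200787/25500 ≈ 164.7367451
V = pitch²·Σt = 0.56²·4200787/25500 = 51.661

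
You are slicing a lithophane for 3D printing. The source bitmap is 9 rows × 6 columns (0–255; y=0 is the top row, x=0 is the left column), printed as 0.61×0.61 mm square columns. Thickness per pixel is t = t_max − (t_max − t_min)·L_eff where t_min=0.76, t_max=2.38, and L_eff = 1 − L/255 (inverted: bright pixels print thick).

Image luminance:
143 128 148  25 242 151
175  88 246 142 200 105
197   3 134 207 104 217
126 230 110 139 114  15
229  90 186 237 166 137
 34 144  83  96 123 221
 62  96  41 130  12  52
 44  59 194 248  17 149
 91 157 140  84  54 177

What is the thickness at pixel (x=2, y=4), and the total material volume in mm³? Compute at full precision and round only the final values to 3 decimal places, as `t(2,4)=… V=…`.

span = t_max - t_min = 2.38 - 0.76 = 1.620
L(2,4) = 186, L_eff = 1 - 186/255 = 0.270588 (inverted)
t(2,4) = 2.38 - 1.620·0.270588 = 1.942
Σt over all 9·6 pixels = 180927/2125 ≈ 85.1421176
V = pitch²·Σt = 0.61²·180927/2125 = 31.681

t(2,4)=1.942 V=31.681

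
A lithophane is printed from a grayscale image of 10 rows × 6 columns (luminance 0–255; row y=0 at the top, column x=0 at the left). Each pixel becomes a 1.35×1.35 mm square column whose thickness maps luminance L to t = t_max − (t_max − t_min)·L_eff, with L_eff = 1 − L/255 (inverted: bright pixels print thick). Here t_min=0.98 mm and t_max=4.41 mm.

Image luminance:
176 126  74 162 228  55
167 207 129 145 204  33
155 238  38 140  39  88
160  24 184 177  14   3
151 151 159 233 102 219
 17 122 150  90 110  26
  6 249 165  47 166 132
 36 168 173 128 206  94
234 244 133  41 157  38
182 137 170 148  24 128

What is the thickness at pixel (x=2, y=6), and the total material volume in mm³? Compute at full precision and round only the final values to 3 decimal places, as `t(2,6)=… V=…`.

span = t_max - t_min = 4.41 - 0.98 = 3.430
L(2,6) = 165, L_eff = 1 - 165/255 = 0.352941 (inverted)
t(2,6) = 4.41 - 3.430·0.352941 = 3.199
Σt over all 10·6 pixels = 2070593/12750 ≈ 162.3994510
V = pitch²·Σt = 1.35²·2070593/12750 = 295.973

t(2,6)=3.199 V=295.973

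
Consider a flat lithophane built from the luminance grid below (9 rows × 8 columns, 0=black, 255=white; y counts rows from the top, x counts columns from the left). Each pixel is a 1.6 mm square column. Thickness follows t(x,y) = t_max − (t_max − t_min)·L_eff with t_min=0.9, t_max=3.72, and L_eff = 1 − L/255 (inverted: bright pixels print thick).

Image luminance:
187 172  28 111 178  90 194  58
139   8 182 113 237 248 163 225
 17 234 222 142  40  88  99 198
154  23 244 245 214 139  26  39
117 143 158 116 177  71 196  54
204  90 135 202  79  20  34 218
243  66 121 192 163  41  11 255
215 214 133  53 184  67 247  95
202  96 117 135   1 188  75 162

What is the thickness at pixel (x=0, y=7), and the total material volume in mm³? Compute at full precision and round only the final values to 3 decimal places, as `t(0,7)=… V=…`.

t(0,7)=3.278 V=441.831

span = t_max - t_min = 3.72 - 0.9 = 2.820
L(0,7) = 215, L_eff = 1 - 215/255 = 0.156863 (inverted)
t(0,7) = 3.72 - 2.820·0.156863 = 3.278
Σt over all 9·8 pixels = 733509/4250 ≈ 172.5903529
V = pitch²·Σt = 1.6²·733509/4250 = 441.831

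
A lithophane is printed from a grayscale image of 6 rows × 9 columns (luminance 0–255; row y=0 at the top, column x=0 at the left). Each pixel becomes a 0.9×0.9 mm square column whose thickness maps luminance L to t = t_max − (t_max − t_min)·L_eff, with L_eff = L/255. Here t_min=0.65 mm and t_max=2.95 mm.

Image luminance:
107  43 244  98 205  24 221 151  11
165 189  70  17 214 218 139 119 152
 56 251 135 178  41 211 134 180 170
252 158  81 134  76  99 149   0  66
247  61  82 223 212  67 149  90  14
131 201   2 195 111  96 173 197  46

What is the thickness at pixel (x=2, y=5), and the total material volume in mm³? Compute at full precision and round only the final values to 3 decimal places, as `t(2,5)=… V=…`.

t(2,5)=2.932 V=77.490

span = t_max - t_min = 2.95 - 0.65 = 2.300
L(2,5) = 2, L_eff = 2/255 = 0.007843
t(2,5) = 2.95 - 2.300·0.007843 = 2.932
Σt over all 6·9 pixels = 287/3 ≈ 95.6666667
V = pitch²·Σt = 0.9²·287/3 = 77.490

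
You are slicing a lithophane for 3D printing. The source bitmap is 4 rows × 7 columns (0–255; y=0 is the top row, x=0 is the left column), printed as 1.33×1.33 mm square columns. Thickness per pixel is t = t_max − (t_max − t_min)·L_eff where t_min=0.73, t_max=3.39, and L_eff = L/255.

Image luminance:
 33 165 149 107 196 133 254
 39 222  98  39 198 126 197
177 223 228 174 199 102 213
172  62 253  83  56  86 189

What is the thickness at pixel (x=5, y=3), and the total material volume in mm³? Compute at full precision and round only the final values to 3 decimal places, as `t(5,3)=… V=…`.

span = t_max - t_min = 3.39 - 0.73 = 2.660
L(5,3) = 86, L_eff = 86/255 = 0.337255
t(5,3) = 3.39 - 2.660·0.337255 = 2.493
Σt over all 4·7 pixels = 218407/4250 ≈ 51.3898824
V = pitch²·Σt = 1.33²·218407/4250 = 90.904

t(5,3)=2.493 V=90.904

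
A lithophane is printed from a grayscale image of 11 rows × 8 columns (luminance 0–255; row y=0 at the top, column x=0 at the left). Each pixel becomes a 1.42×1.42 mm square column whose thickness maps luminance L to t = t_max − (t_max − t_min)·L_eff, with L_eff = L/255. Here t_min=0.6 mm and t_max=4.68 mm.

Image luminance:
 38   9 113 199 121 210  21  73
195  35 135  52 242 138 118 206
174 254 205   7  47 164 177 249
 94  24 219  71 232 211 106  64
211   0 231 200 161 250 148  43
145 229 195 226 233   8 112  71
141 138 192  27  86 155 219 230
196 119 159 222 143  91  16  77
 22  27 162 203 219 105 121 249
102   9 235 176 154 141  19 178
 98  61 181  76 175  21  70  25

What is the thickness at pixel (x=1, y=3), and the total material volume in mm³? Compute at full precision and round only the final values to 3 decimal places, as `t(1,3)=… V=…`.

span = t_max - t_min = 4.68 - 0.6 = 4.080
L(1,3) = 24, L_eff = 24/255 = 0.094118
t(1,3) = 4.68 - 4.080·0.094118 = 4.296
Σt over all 11·8 pixels = 224.544
V = pitch²·Σt = 1.42²·224.544 = 452.771

t(1,3)=4.296 V=452.771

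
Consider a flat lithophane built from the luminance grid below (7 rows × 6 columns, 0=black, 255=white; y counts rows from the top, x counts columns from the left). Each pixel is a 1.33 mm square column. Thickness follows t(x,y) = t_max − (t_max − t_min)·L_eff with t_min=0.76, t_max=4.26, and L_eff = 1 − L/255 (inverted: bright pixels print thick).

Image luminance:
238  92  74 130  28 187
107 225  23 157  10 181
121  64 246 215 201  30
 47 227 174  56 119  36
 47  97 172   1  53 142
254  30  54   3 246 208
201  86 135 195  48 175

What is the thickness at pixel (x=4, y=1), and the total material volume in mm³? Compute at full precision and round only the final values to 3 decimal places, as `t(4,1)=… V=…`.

span = t_max - t_min = 4.26 - 0.76 = 3.500
L(4,1) = 10, L_eff = 1 - 10/255 = 0.960784 (inverted)
t(4,1) = 4.26 - 3.500·0.960784 = 0.897
Σt over all 7·6 pixels = 261121/2550 ≈ 102.4003922
V = pitch²·Σt = 1.33²·261121/2550 = 181.136

t(4,1)=0.897 V=181.136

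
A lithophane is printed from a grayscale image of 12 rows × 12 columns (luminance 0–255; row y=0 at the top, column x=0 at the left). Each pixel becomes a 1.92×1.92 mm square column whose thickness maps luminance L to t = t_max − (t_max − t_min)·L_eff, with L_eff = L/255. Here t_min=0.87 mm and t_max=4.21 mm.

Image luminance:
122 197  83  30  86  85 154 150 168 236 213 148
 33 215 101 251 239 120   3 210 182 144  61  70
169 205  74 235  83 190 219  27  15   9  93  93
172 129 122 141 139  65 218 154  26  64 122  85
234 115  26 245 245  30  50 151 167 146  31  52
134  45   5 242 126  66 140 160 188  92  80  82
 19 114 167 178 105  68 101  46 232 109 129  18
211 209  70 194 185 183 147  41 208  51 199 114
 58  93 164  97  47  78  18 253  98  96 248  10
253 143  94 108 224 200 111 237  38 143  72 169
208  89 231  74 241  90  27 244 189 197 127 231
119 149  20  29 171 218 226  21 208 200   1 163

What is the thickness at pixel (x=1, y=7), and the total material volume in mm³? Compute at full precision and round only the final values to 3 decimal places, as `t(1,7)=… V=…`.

t(1,7)=1.473 V=1335.542

span = t_max - t_min = 4.21 - 0.87 = 3.340
L(1,7) = 209, L_eff = 209/255 = 0.819608
t(1,7) = 4.21 - 3.340·0.819608 = 1.473
Σt over all 12·12 pixels = 923837/2550 ≈ 362.2890196
V = pitch²·Σt = 1.92²·923837/2550 = 1335.542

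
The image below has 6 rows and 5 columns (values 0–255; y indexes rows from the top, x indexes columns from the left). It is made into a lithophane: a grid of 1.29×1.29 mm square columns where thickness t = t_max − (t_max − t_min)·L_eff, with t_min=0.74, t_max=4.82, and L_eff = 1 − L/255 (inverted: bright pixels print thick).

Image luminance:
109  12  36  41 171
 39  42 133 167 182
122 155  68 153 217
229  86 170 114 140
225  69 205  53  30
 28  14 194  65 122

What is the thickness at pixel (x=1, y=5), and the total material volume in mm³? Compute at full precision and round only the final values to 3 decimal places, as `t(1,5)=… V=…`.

span = t_max - t_min = 4.82 - 0.74 = 4.080
L(1,5) = 14, L_eff = 1 - 14/255 = 0.945098 (inverted)
t(1,5) = 4.82 - 4.080·0.945098 = 0.964
Σt over all 6·5 pixels = 76.456
V = pitch²·Σt = 1.29²·76.456 = 127.230

t(1,5)=0.964 V=127.230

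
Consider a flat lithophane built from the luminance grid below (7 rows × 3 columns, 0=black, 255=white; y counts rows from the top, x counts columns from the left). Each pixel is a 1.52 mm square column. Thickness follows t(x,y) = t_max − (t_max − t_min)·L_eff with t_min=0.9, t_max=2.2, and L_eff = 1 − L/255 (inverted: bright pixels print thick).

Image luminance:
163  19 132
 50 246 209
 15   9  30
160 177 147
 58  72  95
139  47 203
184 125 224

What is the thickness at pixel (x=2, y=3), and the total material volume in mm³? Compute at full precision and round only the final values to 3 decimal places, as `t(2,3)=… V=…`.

t(2,3)=1.649 V=73.160

span = t_max - t_min = 2.2 - 0.9 = 1.300
L(2,3) = 147, L_eff = 1 - 147/255 = 0.423529 (inverted)
t(2,3) = 2.2 - 1.300·0.423529 = 1.649
Σt over all 7·3 pixels = 80747/2550 ≈ 31.6654902
V = pitch²·Σt = 1.52²·80747/2550 = 73.160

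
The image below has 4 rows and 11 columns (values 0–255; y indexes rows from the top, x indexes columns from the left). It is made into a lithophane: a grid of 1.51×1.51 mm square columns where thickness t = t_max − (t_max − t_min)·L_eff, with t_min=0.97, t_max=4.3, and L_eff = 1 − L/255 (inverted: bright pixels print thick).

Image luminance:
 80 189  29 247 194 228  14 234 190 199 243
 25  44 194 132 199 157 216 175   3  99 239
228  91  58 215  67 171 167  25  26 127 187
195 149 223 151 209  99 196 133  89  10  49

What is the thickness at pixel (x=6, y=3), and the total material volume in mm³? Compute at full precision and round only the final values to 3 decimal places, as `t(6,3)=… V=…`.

span = t_max - t_min = 4.3 - 0.97 = 3.330
L(6,3) = 196, L_eff = 1 - 196/255 = 0.231373 (inverted)
t(6,3) = 4.3 - 3.330·0.231373 = 3.530
Σt over all 4·11 pixels = 42017/340 ≈ 123.5794118
V = pitch²·Σt = 1.51²·42017/340 = 281.773

t(6,3)=3.530 V=281.773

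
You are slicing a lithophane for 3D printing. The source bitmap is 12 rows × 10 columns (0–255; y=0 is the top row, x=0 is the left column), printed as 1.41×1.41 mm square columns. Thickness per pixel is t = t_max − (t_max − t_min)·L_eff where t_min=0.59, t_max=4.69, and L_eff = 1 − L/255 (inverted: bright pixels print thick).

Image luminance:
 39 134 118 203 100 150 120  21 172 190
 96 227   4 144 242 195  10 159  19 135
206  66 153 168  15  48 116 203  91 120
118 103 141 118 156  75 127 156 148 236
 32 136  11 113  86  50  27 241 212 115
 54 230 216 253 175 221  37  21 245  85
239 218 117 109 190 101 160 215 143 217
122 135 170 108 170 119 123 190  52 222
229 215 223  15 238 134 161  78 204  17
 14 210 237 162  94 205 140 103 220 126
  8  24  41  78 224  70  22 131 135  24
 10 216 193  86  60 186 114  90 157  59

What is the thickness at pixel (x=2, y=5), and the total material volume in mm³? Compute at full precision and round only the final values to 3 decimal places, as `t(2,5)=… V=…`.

t(2,5)=4.063 V=641.817

span = t_max - t_min = 4.69 - 0.59 = 4.100
L(2,5) = 216, L_eff = 1 - 216/255 = 0.152941 (inverted)
t(2,5) = 4.69 - 4.100·0.152941 = 4.063
Σt over all 12·10 pixels = 54881/170 ≈ 322.8294118
V = pitch²·Σt = 1.41²·54881/170 = 641.817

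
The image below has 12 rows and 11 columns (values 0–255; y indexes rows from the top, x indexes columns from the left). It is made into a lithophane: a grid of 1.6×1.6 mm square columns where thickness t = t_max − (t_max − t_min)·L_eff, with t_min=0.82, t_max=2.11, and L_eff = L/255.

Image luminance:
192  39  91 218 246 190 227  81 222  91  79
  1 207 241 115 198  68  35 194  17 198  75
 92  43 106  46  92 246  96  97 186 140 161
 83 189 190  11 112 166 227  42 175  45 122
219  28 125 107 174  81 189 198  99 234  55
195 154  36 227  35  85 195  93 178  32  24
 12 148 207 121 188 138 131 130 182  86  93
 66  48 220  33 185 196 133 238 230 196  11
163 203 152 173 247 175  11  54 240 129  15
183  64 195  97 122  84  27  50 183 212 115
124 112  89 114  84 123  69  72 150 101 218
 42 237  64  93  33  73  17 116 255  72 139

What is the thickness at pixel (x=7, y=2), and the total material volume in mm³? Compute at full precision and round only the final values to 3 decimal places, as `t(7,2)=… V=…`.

span = t_max - t_min = 2.11 - 0.82 = 1.290
L(7,2) = 97, L_eff = 97/255 = 0.380392
t(7,2) = 2.11 - 1.290·0.380392 = 1.619
Σt over all 12·11 pixels = 823843/4250 ≈ 193.8454118
V = pitch²·Σt = 1.6²·823843/4250 = 496.244

t(7,2)=1.619 V=496.244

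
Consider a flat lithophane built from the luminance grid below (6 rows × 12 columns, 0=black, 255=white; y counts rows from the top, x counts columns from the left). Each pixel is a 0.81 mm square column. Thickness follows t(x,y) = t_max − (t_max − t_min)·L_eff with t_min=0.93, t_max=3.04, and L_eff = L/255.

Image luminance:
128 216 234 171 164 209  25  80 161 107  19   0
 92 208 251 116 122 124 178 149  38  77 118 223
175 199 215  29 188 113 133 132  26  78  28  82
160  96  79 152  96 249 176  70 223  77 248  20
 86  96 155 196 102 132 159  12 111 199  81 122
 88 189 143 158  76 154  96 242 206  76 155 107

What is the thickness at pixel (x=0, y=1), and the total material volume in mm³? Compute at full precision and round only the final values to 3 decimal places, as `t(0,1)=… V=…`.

t(0,1)=2.279 V=92.603

span = t_max - t_min = 3.04 - 0.93 = 2.110
L(0,1) = 92, L_eff = 92/255 = 0.360784
t(0,1) = 3.04 - 2.110·0.360784 = 2.279
Σt over all 6·12 pixels = 719819/5100 ≈ 141.1409804
V = pitch²·Σt = 0.81²·719819/5100 = 92.603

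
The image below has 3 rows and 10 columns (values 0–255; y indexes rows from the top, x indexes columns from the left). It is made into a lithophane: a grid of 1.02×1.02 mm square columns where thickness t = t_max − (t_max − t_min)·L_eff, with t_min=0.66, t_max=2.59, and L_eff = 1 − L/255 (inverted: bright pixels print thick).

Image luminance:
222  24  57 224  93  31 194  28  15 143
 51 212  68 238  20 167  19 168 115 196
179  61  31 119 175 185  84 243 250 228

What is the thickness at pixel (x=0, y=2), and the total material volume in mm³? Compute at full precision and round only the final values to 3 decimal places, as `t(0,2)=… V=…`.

span = t_max - t_min = 2.59 - 0.66 = 1.930
L(0,2) = 179, L_eff = 1 - 179/255 = 0.298039 (inverted)
t(0,2) = 2.59 - 1.930·0.298039 = 2.015
Σt over all 3·10 pixels = 20767/425 ≈ 48.8635294
V = pitch²·Σt = 1.02²·20767/425 = 50.838

t(0,2)=2.015 V=50.838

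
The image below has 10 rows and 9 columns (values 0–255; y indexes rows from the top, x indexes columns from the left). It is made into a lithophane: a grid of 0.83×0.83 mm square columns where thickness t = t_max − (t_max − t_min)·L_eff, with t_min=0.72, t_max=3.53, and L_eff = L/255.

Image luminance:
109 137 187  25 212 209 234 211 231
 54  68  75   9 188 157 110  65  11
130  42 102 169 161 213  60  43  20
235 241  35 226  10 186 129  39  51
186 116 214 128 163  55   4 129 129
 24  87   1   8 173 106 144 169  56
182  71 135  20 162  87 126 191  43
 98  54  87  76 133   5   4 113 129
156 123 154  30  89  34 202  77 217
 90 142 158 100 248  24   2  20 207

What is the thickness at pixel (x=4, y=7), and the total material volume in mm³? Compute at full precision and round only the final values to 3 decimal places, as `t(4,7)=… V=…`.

span = t_max - t_min = 3.53 - 0.72 = 2.810
L(4,7) = 133, L_eff = 133/255 = 0.521569
t(4,7) = 3.53 - 2.810·0.521569 = 2.064
Σt over all 10·9 pixels = 351539/1700 ≈ 206.7876471
V = pitch²·Σt = 0.83²·351539/1700 = 142.456

t(4,7)=2.064 V=142.456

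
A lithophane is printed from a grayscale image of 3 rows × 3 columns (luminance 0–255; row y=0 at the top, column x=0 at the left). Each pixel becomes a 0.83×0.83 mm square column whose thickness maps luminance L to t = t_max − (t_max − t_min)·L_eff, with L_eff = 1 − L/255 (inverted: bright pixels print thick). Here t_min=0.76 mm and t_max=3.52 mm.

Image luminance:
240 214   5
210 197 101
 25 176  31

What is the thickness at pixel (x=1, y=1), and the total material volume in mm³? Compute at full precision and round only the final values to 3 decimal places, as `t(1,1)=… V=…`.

t(1,1)=2.892 V=13.652

span = t_max - t_min = 3.52 - 0.76 = 2.760
L(1,1) = 197, L_eff = 1 - 197/255 = 0.227451 (inverted)
t(1,1) = 3.52 - 2.760·0.227451 = 2.892
Σt over all 3·3 pixels = 42112/2125 ≈ 19.8174118
V = pitch²·Σt = 0.83²·42112/2125 = 13.652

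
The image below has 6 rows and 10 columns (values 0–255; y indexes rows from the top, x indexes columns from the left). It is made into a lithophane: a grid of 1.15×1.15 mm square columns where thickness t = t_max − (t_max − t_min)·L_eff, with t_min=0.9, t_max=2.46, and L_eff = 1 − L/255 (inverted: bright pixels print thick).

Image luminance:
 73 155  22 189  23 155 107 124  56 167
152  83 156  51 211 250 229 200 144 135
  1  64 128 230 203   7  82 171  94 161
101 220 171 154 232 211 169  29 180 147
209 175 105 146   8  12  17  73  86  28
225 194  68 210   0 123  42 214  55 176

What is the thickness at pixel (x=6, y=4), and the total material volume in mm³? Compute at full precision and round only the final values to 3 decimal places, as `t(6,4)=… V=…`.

span = t_max - t_min = 2.46 - 0.9 = 1.560
L(6,4) = 17, L_eff = 1 - 17/255 = 0.933333 (inverted)
t(6,4) = 2.46 - 1.560·0.933333 = 1.004
Σt over all 6·10 pixels = 213589/2125 ≈ 100.5124706
V = pitch²·Σt = 1.15²·213589/2125 = 132.928

t(6,4)=1.004 V=132.928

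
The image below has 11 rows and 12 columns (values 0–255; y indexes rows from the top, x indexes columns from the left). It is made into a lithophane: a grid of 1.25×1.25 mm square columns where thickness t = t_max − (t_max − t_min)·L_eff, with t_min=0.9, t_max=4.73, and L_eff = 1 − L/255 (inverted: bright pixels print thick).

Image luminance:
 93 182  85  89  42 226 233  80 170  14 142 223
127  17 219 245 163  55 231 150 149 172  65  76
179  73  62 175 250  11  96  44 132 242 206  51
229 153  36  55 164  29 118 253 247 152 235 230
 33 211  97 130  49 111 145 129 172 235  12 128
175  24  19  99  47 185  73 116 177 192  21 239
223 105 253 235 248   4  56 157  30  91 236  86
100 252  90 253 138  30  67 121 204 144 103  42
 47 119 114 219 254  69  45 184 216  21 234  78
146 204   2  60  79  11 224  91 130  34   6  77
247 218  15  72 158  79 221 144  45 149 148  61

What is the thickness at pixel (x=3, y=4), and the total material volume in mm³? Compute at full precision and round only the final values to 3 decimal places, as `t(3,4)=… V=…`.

span = t_max - t_min = 4.73 - 0.9 = 3.830
L(3,4) = 130, L_eff = 1 - 130/255 = 0.490196 (inverted)
t(3,4) = 4.73 - 3.830·0.490196 = 2.853
Σt over all 11·12 pixels = 4765987/12750 ≈ 373.8029020
V = pitch²·Σt = 1.25²·4765987/12750 = 584.067

t(3,4)=2.853 V=584.067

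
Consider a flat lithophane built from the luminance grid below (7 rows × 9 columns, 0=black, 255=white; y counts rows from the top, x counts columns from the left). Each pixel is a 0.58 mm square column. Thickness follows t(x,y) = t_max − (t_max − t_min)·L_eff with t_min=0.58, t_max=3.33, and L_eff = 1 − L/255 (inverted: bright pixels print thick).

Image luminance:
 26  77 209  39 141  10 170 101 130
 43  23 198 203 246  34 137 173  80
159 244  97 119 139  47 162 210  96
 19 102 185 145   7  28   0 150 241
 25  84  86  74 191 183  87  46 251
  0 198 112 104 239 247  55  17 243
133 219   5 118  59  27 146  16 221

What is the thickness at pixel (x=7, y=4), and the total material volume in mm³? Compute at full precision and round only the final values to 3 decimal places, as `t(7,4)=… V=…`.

span = t_max - t_min = 3.33 - 0.58 = 2.750
L(7,4) = 46, L_eff = 1 - 46/255 = 0.819608 (inverted)
t(7,4) = 3.33 - 2.750·0.819608 = 1.076
Σt over all 7·9 pixels = 296017/2550 ≈ 116.0850980
V = pitch²·Σt = 0.58²·296017/2550 = 39.051

t(7,4)=1.076 V=39.051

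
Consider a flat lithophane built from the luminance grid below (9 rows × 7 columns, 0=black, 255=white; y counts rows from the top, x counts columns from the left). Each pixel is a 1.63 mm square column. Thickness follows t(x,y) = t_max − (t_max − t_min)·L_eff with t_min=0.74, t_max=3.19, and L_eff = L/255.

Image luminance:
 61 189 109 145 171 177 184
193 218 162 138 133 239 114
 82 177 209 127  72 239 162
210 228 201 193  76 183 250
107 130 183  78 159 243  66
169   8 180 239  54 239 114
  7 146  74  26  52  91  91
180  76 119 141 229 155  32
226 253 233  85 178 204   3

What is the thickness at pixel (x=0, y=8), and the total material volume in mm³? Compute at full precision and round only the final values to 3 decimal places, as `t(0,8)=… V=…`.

t(0,8)=1.019 V=298.802

span = t_max - t_min = 3.19 - 0.74 = 2.450
L(0,8) = 226, L_eff = 226/255 = 0.886275
t(0,8) = 3.19 - 2.450·0.886275 = 1.019
Σt over all 9·7 pixels = 573559/5100 ≈ 112.4625490
V = pitch²·Σt = 1.63²·573559/5100 = 298.802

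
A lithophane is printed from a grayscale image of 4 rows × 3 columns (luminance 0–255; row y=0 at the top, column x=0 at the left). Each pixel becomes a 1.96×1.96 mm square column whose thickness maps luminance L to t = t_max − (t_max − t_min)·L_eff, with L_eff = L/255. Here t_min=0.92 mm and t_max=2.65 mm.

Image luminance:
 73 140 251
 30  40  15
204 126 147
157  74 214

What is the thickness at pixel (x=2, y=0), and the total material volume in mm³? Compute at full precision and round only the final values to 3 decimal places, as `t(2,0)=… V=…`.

t(2,0)=0.947 V=83.825

span = t_max - t_min = 2.65 - 0.92 = 1.730
L(2,0) = 251, L_eff = 251/255 = 0.984314
t(2,0) = 2.65 - 1.730·0.984314 = 0.947
Σt over all 4·3 pixels = 556417/25500 ≈ 21.8202745
V = pitch²·Σt = 1.96²·556417/25500 = 83.825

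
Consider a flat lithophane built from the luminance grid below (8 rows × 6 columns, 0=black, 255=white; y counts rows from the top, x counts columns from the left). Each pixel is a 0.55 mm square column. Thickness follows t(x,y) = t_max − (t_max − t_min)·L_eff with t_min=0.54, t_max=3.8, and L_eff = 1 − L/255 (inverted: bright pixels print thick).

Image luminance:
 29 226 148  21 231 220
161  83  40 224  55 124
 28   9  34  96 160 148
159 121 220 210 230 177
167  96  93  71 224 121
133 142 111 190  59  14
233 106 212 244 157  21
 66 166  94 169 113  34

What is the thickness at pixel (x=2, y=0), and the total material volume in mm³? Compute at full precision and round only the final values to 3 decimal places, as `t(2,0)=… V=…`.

span = t_max - t_min = 3.8 - 0.54 = 3.260
L(2,0) = 148, L_eff = 1 - 148/255 = 0.419608 (inverted)
t(2,0) = 3.8 - 3.260·0.419608 = 2.432
Σt over all 8·6 pixels = 26789/255 ≈ 105.0549020
V = pitch²·Σt = 0.55²·26789/255 = 31.779

t(2,0)=2.432 V=31.779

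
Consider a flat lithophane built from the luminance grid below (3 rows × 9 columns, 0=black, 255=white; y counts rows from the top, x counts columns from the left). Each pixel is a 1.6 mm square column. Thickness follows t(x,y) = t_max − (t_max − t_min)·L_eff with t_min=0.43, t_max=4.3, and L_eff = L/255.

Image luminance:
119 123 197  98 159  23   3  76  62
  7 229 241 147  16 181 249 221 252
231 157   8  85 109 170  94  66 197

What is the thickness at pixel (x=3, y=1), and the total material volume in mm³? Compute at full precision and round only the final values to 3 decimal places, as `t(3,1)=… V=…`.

span = t_max - t_min = 4.3 - 0.43 = 3.870
L(3,1) = 147, L_eff = 147/255 = 0.576471
t(3,1) = 4.3 - 3.870·0.576471 = 2.069
Σt over all 3·9 pixels = 53277/850 ≈ 62.6788235
V = pitch²·Σt = 1.6²·53277/850 = 160.458

t(3,1)=2.069 V=160.458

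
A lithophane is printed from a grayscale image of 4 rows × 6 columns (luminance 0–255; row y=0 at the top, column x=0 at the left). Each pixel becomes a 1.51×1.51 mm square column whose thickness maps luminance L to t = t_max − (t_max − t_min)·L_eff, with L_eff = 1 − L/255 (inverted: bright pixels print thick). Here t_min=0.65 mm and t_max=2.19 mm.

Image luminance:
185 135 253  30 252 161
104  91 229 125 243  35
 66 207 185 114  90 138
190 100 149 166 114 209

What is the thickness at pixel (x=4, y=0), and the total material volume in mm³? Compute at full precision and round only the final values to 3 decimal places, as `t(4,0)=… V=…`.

t(4,0)=2.172 V=84.742

span = t_max - t_min = 2.19 - 0.65 = 1.540
L(4,0) = 252, L_eff = 1 - 252/255 = 0.011765 (inverted)
t(4,0) = 2.19 - 1.540·0.011765 = 2.172
Σt over all 4·6 pixels = 473867/12750 ≈ 37.1660392
V = pitch²·Σt = 1.51²·473867/12750 = 84.742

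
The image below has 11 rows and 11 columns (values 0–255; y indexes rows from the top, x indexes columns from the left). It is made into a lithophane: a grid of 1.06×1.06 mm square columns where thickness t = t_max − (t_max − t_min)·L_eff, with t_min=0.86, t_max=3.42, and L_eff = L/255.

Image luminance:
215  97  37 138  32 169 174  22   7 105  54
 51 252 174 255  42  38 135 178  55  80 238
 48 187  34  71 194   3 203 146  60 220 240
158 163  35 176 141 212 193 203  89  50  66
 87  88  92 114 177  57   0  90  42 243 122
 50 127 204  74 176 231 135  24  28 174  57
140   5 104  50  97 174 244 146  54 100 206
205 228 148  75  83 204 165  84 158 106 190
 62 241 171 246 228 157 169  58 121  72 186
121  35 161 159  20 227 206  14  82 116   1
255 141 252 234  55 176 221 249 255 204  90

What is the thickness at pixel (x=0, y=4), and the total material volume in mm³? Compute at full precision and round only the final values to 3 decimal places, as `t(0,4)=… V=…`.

span = t_max - t_min = 3.42 - 0.86 = 2.560
L(0,4) = 87, L_eff = 87/255 = 0.341176
t(0,4) = 3.42 - 2.560·0.341176 = 2.547
Σt over all 11·11 pixels = 1085327/4250 ≈ 255.3710588
V = pitch²·Σt = 1.06²·1085327/4250 = 286.935

t(0,4)=2.547 V=286.935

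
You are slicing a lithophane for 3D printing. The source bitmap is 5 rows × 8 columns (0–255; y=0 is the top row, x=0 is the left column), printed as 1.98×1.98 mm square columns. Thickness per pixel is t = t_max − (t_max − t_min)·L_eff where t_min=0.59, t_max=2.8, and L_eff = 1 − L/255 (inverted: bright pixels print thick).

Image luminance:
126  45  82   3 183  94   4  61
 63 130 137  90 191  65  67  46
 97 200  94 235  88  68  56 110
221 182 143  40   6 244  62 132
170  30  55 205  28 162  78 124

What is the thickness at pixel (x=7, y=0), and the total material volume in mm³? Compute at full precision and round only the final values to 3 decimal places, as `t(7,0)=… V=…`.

span = t_max - t_min = 2.8 - 0.59 = 2.210
L(7,0) = 61, L_eff = 1 - 61/255 = 0.760784 (inverted)
t(7,0) = 2.8 - 2.210·0.760784 = 1.119
Σt over all 5·8 pixels = 90221/1500 ≈ 60.1473333
V = pitch²·Σt = 1.98²·90221/1500 = 235.802

t(7,0)=1.119 V=235.802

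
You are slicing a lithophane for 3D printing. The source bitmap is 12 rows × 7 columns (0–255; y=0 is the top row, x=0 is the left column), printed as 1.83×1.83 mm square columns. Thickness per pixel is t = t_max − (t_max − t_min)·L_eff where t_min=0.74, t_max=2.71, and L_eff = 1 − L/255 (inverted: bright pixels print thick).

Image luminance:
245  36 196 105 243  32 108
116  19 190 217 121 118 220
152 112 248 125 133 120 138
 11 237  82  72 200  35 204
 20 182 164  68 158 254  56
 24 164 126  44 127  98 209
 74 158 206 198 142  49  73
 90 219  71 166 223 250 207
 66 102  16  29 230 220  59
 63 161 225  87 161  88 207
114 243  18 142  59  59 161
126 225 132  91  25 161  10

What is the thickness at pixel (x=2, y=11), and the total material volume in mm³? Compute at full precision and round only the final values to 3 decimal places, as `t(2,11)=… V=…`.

span = t_max - t_min = 2.71 - 0.74 = 1.970
L(2,11) = 132, L_eff = 1 - 132/255 = 0.482353 (inverted)
t(2,11) = 2.71 - 1.970·0.482353 = 1.760
Σt over all 12·7 pixels = 49857/340 ≈ 146.6382353
V = pitch²·Σt = 1.83²·49857/340 = 491.077

t(2,11)=1.760 V=491.077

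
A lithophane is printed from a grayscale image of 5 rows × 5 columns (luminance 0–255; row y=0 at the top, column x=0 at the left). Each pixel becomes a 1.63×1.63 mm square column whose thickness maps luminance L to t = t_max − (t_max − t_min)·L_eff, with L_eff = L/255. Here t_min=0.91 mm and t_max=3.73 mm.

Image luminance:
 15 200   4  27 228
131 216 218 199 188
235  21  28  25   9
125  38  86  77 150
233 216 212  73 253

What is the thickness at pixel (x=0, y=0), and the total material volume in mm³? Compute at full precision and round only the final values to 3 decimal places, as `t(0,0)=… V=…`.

span = t_max - t_min = 3.73 - 0.91 = 2.820
L(0,0) = 15, L_eff = 15/255 = 0.058824
t(0,0) = 3.73 - 2.820·0.058824 = 3.564
Σt over all 5·5 pixels = 491167/8500 ≈ 57.7843529
V = pitch²·Σt = 1.63²·491167/8500 = 153.527

t(0,0)=3.564 V=153.527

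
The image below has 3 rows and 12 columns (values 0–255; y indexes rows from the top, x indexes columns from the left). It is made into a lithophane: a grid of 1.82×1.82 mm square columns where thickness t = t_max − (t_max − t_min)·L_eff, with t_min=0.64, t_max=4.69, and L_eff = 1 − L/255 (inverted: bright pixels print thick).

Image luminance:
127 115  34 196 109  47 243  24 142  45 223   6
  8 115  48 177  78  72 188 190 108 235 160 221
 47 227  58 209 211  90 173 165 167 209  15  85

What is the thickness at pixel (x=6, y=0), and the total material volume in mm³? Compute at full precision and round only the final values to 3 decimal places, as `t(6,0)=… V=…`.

t(6,0)=4.499 V=316.582

span = t_max - t_min = 4.69 - 0.64 = 4.050
L(6,0) = 243, L_eff = 1 - 243/255 = 0.047059 (inverted)
t(6,0) = 4.69 - 4.050·0.047059 = 4.499
Σt over all 3·12 pixels = 162477/1700 ≈ 95.5747059
V = pitch²·Σt = 1.82²·162477/1700 = 316.582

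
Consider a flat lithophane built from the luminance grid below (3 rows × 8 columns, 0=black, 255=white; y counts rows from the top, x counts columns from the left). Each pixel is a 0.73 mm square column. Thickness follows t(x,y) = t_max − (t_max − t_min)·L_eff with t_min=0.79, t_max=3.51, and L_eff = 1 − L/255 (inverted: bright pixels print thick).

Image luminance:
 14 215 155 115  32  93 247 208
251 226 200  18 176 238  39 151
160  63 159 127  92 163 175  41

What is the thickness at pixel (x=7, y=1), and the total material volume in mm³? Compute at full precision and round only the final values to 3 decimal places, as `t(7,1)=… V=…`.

span = t_max - t_min = 3.51 - 0.79 = 2.720
L(7,1) = 151, L_eff = 1 - 151/255 = 0.407843 (inverted)
t(7,1) = 3.51 - 2.720·0.407843 = 2.401
Σt over all 3·8 pixels = 20542/375 ≈ 54.7786667
V = pitch²·Σt = 0.73²·20542/375 = 29.192

t(7,1)=2.401 V=29.192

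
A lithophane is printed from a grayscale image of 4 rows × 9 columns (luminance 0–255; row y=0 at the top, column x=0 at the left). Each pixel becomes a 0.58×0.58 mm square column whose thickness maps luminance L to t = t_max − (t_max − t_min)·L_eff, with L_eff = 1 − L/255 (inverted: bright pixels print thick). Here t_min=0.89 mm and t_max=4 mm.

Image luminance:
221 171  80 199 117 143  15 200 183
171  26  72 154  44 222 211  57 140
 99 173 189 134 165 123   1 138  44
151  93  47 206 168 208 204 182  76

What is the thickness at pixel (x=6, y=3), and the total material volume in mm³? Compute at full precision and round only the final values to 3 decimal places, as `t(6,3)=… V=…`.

span = t_max - t_min = 4 - 0.89 = 3.110
L(6,3) = 204, L_eff = 1 - 204/255 = 0.200000 (inverted)
t(6,3) = 4 - 3.110·0.200000 = 3.378
Σt over all 4·9 pixels = 772739/8500 ≈ 90.9104706
V = pitch²·Σt = 0.58²·772739/8500 = 30.582

t(6,3)=3.378 V=30.582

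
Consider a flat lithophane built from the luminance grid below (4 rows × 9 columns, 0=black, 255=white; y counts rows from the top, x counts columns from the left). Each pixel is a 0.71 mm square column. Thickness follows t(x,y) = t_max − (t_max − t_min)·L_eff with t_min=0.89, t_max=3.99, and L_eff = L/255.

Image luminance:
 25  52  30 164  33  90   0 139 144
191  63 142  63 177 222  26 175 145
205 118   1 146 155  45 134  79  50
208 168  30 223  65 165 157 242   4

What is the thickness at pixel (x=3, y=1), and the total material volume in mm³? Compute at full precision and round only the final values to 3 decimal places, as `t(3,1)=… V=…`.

t(3,1)=3.224 V=47.430

span = t_max - t_min = 3.99 - 0.89 = 3.100
L(3,1) = 63, L_eff = 63/255 = 0.247059
t(3,1) = 3.99 - 3.100·0.247059 = 3.224
Σt over all 4·9 pixels = 119963/1275 ≈ 94.0886275
V = pitch²·Σt = 0.71²·119963/1275 = 47.430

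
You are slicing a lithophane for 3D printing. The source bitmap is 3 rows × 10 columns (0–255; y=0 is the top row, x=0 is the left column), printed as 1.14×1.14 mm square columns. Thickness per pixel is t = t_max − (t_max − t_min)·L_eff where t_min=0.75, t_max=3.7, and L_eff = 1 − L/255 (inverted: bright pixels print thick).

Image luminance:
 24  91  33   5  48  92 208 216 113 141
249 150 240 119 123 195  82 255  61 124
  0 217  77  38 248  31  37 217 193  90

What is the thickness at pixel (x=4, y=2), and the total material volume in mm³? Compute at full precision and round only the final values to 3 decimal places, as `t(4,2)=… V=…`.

span = t_max - t_min = 3.7 - 0.75 = 2.950
L(4,2) = 248, L_eff = 1 - 248/255 = 0.027451 (inverted)
t(4,2) = 3.7 - 2.950·0.027451 = 3.619
Σt over all 3·10 pixels = 111351/1700 ≈ 65.5005882
V = pitch²·Σt = 1.14²·111351/1700 = 85.125

t(4,2)=3.619 V=85.125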